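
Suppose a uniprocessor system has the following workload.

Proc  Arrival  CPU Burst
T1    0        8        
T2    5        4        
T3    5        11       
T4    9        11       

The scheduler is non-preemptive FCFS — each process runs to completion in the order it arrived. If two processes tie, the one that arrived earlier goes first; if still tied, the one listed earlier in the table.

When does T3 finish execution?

23

Gantt: | T1 0-8 | T2 8-12 | T3 12-23 | T4 23-34 |
Completion: T1=8  T2=12  T3=23  T4=34
Turnaround (C−A): T1=8  T2=7  T3=18  T4=25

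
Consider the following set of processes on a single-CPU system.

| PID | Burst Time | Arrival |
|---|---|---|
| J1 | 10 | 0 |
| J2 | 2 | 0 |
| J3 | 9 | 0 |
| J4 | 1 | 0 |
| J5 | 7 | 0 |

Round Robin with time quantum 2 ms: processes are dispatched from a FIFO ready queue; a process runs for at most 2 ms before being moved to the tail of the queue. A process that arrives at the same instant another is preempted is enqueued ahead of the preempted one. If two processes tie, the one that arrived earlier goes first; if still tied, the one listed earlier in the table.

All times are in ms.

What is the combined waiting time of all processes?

Gantt: | J1 0-2 | J2 2-4 | J3 4-6 | J4 6-7 | J5 7-9 | J1 9-11 | J3 11-13 | J5 13-15 | J1 15-17 | J3 17-19 | J5 19-21 | J1 21-23 | J3 23-25 | J5 25-26 | J1 26-28 | J3 28-29 |
Completion: J1=28  J2=4  J3=29  J4=7  J5=26
Waiting = turnaround − burst: J1=18, J2=2, J3=20, J4=6, J5=19
Total waiting = 18 + 2 + 20 + 6 + 19 = 65

65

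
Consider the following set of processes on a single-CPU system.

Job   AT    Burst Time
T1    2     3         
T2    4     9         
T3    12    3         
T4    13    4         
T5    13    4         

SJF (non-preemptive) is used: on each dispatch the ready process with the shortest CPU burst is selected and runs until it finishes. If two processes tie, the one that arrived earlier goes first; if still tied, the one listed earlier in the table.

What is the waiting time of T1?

Timeline: | idle 0-2 | T1 2-5 | T2 5-14 | T3 14-17 | T4 17-21 | T5 21-25 |
Completion: T1=5  T2=14  T3=17  T4=21  T5=25
Turnaround (C−A): T1=3  T2=10  T3=5  T4=8  T5=12
Waiting(T1) = turnaround − burst = 3 − 3 = 0

0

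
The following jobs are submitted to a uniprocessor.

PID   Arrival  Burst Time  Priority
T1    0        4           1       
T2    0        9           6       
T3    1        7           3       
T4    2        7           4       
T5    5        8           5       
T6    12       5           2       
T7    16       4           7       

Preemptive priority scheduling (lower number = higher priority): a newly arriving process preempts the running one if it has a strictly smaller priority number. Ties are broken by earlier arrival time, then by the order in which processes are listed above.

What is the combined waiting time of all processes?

90

Timeline: | T1 0-4 | T3 4-11 | T4 11-12 | T6 12-17 | T4 17-23 | T5 23-31 | T2 31-40 | T7 40-44 |
Completion: T1=4  T2=40  T3=11  T4=23  T5=31  T6=17  T7=44
Turnaround (C−A): T1=4  T2=40  T3=10  T4=21  T5=26  T6=5  T7=28
Waiting = turnaround − burst: T1=0, T2=31, T3=3, T4=14, T5=18, T6=0, T7=24
Total waiting = 0 + 31 + 3 + 14 + 18 + 0 + 24 = 90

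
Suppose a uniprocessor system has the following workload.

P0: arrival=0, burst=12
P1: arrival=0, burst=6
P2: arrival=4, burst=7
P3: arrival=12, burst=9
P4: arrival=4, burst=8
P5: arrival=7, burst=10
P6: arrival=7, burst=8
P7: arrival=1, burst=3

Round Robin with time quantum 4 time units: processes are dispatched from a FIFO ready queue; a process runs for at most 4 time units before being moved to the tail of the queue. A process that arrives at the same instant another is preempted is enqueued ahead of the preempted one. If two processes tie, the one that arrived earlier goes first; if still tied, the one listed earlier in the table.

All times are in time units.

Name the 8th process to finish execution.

Gantt: | P0 0-4 | P1 4-8 | P7 8-11 | P2 11-15 | P4 15-19 | P0 19-23 | P5 23-27 | P6 27-31 | P1 31-33 | P3 33-37 | P2 37-40 | P4 40-44 | P0 44-48 | P5 48-52 | P6 52-56 | P3 56-60 | P5 60-62 | P3 62-63 |
Completion: P0=48  P1=33  P2=40  P3=63  P4=44  P5=62  P6=56  P7=11
Turnaround (C−A): P0=48  P1=33  P2=36  P3=51  P4=40  P5=55  P6=49  P7=10
Finish order: P7 → P1 → P2 → P4 → P0 → P6 → P5 → P3

P3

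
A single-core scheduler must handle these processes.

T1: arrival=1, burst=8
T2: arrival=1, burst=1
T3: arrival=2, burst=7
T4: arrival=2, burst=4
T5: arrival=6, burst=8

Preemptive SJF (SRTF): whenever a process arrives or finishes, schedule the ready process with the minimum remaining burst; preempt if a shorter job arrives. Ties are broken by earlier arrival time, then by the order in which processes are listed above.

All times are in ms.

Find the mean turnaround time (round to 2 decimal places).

Timeline: | idle 0-1 | T2 1-2 | T4 2-6 | T3 6-13 | T1 13-21 | T5 21-29 |
Completion: T1=21  T2=2  T3=13  T4=6  T5=29
Turnaround times: T1=20, T2=1, T3=11, T4=4, T5=23
Average turnaround = (20+1+11+4+23) / 5 = 59/5 = 11.80

11.80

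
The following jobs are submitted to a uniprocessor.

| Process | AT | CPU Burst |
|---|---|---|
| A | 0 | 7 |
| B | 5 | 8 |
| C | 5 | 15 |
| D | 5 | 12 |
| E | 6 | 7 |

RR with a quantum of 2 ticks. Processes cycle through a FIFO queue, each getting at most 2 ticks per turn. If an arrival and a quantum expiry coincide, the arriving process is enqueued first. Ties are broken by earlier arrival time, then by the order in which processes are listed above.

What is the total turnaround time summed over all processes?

Timeline: | A 0-6 | B 6-8 | C 8-10 | D 10-12 | E 12-14 | A 14-15 | B 15-17 | C 17-19 | D 19-21 | E 21-23 | B 23-25 | C 25-27 | D 27-29 | E 29-31 | B 31-33 | C 33-35 | D 35-37 | E 37-38 | C 38-40 | D 40-42 | C 42-44 | D 44-46 | C 46-49 |
Completion: A=15  B=33  C=49  D=46  E=38
Turnaround (C−A): A=15  B=28  C=44  D=41  E=32
Turnaround = completion − arrival: A=15, B=28, C=44, D=41, E=32
Total turnaround = 15 + 28 + 44 + 41 + 32 = 160

160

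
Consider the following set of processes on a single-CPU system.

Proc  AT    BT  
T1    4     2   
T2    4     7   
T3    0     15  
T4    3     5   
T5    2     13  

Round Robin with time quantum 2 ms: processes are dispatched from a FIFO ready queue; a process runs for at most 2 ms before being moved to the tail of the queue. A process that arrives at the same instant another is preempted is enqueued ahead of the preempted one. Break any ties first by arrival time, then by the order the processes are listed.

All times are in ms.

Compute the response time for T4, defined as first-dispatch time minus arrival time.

3

Schedule: | T3 0-2 | T5 2-4 | T3 4-6 | T4 6-8 | T1 8-10 | T2 10-12 | T5 12-14 | T3 14-16 | T4 16-18 | T2 18-20 | T5 20-22 | T3 22-24 | T4 24-25 | T2 25-27 | T5 27-29 | T3 29-31 | T2 31-32 | T5 32-34 | T3 34-36 | T5 36-38 | T3 38-40 | T5 40-41 | T3 41-42 |
Completion: T1=10  T2=32  T3=42  T4=25  T5=41
Turnaround (C−A): T1=6  T2=28  T3=42  T4=22  T5=39
Response(T4) = first start − arrival = 6 − 3 = 3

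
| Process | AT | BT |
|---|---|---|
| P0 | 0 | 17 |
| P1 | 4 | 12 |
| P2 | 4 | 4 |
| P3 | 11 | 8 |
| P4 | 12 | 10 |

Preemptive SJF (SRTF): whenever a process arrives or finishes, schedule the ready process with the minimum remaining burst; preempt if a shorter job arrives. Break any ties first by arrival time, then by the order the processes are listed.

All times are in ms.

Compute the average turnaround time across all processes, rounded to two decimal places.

Timeline: | P0 0-4 | P2 4-8 | P1 8-11 | P3 11-19 | P1 19-28 | P4 28-38 | P0 38-51 |
Completion: P0=51  P1=28  P2=8  P3=19  P4=38
Turnaround (C−A): P0=51  P1=24  P2=4  P3=8  P4=26
Turnaround times: P0=51, P1=24, P2=4, P3=8, P4=26
Average turnaround = (51+24+4+8+26) / 5 = 113/5 = 22.60

22.60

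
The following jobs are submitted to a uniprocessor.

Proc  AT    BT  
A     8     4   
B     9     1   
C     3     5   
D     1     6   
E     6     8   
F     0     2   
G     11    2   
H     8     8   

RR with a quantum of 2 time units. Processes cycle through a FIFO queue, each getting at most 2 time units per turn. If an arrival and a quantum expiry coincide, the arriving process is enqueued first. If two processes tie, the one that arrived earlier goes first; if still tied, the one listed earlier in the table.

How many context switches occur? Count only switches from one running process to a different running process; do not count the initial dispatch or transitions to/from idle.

Gantt: | F 0-2 | D 2-4 | C 4-6 | D 6-8 | E 8-10 | C 10-12 | A 12-14 | H 14-16 | D 16-18 | B 18-19 | E 19-21 | G 21-23 | C 23-24 | A 24-26 | H 26-28 | E 28-30 | H 30-32 | E 32-34 | H 34-36 |
Completion: A=26  B=19  C=24  D=18  E=34  F=2  G=23  H=36

18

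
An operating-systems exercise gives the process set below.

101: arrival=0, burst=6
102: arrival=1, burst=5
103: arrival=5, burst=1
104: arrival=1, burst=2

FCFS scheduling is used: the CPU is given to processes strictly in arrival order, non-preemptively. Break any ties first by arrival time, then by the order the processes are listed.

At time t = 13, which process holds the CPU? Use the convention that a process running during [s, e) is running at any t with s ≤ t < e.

103

Timeline: | 101 0-6 | 102 6-11 | 104 11-13 | 103 13-14 |
Completion: 101=6  102=11  103=14  104=13
Turnaround (C−A): 101=6  102=10  103=9  104=12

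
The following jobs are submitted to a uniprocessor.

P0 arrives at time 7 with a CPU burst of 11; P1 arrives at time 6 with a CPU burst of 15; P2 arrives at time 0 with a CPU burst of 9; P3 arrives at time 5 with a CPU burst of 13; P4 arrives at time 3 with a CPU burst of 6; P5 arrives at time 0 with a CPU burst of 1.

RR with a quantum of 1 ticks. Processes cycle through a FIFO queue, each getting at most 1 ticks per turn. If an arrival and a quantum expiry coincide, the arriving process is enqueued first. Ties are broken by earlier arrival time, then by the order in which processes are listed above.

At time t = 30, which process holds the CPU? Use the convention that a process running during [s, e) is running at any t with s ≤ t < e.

P3

Timeline: | P2 0-1 | P5 1-2 | P2 2-3 | P4 3-4 | P2 4-5 | P4 5-6 | P3 6-7 | P2 7-8 | P1 8-9 | P4 9-10 | P0 10-11 | P3 11-12 | P2 12-13 | P1 13-14 | P4 14-15 | P0 15-16 | P3 16-17 | P2 17-18 | P1 18-19 | P4 19-20 | P0 20-21 | P3 21-22 | P2 22-23 | P1 23-24 | P4 24-25 | P0 25-26 | P3 26-27 | P2 27-28 | P1 28-29 | P0 29-30 | P3 30-31 | P2 31-32 | P1 32-33 | P0 33-34 | P3 34-35 | P1 35-36 | P0 36-37 | P3 37-38 | P1 38-39 | P0 39-40 | P3 40-41 | P1 41-42 | P0 42-43 | P3 43-44 | P1 44-45 | P0 45-46 | P3 46-47 | P1 47-48 | P0 48-49 | P3 49-50 | P1 50-51 | P3 51-52 | P1 52-55 |
Completion: P0=49  P1=55  P2=32  P3=52  P4=25  P5=2
Turnaround (C−A): P0=42  P1=49  P2=32  P3=47  P4=22  P5=2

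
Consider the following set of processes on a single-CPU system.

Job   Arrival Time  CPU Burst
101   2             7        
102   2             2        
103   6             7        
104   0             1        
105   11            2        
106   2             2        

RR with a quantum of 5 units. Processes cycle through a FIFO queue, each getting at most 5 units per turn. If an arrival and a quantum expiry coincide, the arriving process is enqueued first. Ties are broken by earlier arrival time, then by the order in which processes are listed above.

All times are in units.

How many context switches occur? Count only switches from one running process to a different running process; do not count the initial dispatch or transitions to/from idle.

Timeline: | 104 0-1 | idle 1-2 | 101 2-7 | 102 7-9 | 106 9-11 | 103 11-16 | 101 16-18 | 105 18-20 | 103 20-22 |
Completion: 101=18  102=9  103=22  104=1  105=20  106=11
Turnaround (C−A): 101=16  102=7  103=16  104=1  105=9  106=9

6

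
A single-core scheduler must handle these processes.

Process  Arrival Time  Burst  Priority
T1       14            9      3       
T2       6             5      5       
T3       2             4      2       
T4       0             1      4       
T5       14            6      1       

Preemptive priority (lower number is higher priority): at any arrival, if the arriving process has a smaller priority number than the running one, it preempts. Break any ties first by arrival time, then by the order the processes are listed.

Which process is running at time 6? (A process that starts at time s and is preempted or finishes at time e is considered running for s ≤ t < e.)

T2

Schedule: | T4 0-1 | idle 1-2 | T3 2-6 | T2 6-11 | idle 11-14 | T5 14-20 | T1 20-29 |
Completion: T1=29  T2=11  T3=6  T4=1  T5=20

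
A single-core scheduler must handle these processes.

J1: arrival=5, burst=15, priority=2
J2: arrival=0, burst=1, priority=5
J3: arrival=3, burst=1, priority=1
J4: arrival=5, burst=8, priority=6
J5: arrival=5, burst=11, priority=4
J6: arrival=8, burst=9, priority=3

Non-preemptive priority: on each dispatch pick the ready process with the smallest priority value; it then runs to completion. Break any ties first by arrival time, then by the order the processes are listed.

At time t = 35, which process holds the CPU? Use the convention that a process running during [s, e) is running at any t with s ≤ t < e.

J5

Gantt: | J2 0-1 | idle 1-3 | J3 3-4 | idle 4-5 | J1 5-20 | J6 20-29 | J5 29-40 | J4 40-48 |
Completion: J1=20  J2=1  J3=4  J4=48  J5=40  J6=29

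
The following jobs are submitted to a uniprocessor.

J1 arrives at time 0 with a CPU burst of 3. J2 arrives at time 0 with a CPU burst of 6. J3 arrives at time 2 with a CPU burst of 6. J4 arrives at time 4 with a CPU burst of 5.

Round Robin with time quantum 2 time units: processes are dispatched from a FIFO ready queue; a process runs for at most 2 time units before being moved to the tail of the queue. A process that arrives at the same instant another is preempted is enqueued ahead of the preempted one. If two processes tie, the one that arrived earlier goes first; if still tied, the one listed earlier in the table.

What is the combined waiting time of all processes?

37

Schedule: | J1 0-2 | J2 2-4 | J3 4-6 | J1 6-7 | J4 7-9 | J2 9-11 | J3 11-13 | J4 13-15 | J2 15-17 | J3 17-19 | J4 19-20 |
Completion: J1=7  J2=17  J3=19  J4=20
Turnaround (C−A): J1=7  J2=17  J3=17  J4=16
Waiting = turnaround − burst: J1=4, J2=11, J3=11, J4=11
Total waiting = 4 + 11 + 11 + 11 = 37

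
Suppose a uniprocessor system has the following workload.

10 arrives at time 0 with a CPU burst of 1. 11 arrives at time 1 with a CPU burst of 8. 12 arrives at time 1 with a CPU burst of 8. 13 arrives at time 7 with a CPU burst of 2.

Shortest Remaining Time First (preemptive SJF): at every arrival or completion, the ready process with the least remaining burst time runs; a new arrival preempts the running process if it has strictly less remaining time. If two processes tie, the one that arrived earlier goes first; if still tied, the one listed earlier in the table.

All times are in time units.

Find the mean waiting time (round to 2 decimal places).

3.00

Gantt: | 10 0-1 | 11 1-9 | 13 9-11 | 12 11-19 |
Completion: 10=1  11=9  12=19  13=11
Turnaround (C−A): 10=1  11=8  12=18  13=4
Waiting times: 10=0, 11=0, 12=10, 13=2
Average waiting = (0+0+10+2) / 4 = 12/4 = 3.00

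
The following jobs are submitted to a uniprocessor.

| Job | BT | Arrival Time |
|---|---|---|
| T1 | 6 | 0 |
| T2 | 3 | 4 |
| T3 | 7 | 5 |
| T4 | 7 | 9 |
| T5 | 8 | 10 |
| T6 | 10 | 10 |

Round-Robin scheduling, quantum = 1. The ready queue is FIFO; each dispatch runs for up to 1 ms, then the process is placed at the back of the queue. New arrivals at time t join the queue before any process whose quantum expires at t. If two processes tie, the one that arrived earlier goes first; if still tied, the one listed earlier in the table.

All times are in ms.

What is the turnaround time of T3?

26

Gantt: | T1 0-4 | T2 4-5 | T1 5-6 | T3 6-7 | T2 7-8 | T1 8-9 | T3 9-10 | T2 10-11 | T4 11-12 | T5 12-13 | T6 13-14 | T3 14-15 | T4 15-16 | T5 16-17 | T6 17-18 | T3 18-19 | T4 19-20 | T5 20-21 | T6 21-22 | T3 22-23 | T4 23-24 | T5 24-25 | T6 25-26 | T3 26-27 | T4 27-28 | T5 28-29 | T6 29-30 | T3 30-31 | T4 31-32 | T5 32-33 | T6 33-34 | T4 34-35 | T5 35-36 | T6 36-37 | T5 37-38 | T6 38-41 |
Completion: T1=9  T2=11  T3=31  T4=35  T5=38  T6=41
Turnaround (C−A): T1=9  T2=7  T3=26  T4=26  T5=28  T6=31
Turnaround(T3) = completion − arrival = 31 − 5 = 26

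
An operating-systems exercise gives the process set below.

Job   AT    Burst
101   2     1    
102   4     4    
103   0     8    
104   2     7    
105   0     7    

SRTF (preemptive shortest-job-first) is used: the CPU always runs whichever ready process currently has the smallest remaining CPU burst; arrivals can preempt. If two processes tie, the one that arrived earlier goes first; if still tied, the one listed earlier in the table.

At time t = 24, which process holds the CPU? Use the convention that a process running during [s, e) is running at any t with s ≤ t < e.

Schedule: | 105 0-2 | 101 2-3 | 105 3-8 | 102 8-12 | 104 12-19 | 103 19-27 |
Completion: 101=3  102=12  103=27  104=19  105=8
Turnaround (C−A): 101=1  102=8  103=27  104=17  105=8

103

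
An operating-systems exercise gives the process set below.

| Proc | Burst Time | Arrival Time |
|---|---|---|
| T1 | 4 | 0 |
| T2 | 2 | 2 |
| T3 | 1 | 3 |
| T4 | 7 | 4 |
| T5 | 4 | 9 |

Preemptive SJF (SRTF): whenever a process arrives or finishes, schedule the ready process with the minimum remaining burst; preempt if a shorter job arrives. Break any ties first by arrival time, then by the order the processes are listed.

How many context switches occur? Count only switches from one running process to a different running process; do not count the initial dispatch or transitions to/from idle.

Schedule: | T1 0-4 | T3 4-5 | T2 5-7 | T4 7-9 | T5 9-13 | T4 13-18 |
Completion: T1=4  T2=7  T3=5  T4=18  T5=13

5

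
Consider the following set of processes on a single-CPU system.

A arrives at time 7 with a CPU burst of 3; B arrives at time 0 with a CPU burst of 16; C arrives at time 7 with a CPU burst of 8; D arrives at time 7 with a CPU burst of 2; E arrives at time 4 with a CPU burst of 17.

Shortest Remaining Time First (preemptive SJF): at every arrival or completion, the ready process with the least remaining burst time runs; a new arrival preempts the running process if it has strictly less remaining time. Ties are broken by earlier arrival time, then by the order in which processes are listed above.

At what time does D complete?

9

Gantt: | B 0-7 | D 7-9 | A 9-12 | C 12-20 | B 20-29 | E 29-46 |
Completion: A=12  B=29  C=20  D=9  E=46
Turnaround (C−A): A=5  B=29  C=13  D=2  E=42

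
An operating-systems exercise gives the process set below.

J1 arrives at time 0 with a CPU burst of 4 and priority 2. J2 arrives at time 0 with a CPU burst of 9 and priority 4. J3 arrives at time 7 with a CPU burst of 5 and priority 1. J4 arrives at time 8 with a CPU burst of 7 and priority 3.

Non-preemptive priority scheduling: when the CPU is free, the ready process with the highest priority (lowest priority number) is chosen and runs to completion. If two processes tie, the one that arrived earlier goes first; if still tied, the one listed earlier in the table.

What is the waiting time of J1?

Schedule: | J1 0-4 | J2 4-13 | J3 13-18 | J4 18-25 |
Completion: J1=4  J2=13  J3=18  J4=25
Waiting(J1) = turnaround − burst = 4 − 4 = 0

0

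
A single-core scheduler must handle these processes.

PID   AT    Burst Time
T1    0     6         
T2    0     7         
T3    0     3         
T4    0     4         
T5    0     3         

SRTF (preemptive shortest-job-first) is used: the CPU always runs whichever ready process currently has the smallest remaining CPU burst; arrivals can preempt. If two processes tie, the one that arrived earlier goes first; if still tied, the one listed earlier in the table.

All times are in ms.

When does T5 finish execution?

Timeline: | T3 0-3 | T5 3-6 | T4 6-10 | T1 10-16 | T2 16-23 |
Completion: T1=16  T2=23  T3=3  T4=10  T5=6
Turnaround (C−A): T1=16  T2=23  T3=3  T4=10  T5=6

6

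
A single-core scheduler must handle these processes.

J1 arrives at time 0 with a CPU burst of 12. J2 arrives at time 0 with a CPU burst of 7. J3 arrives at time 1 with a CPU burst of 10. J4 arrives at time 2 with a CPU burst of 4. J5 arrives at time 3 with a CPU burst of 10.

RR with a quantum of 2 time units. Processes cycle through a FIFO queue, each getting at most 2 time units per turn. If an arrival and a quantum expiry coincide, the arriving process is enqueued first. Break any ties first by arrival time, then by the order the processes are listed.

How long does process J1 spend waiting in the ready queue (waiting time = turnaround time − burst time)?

29

Gantt: | J1 0-2 | J2 2-4 | J3 4-6 | J4 6-8 | J1 8-10 | J5 10-12 | J2 12-14 | J3 14-16 | J4 16-18 | J1 18-20 | J5 20-22 | J2 22-24 | J3 24-26 | J1 26-28 | J5 28-30 | J2 30-31 | J3 31-33 | J1 33-35 | J5 35-37 | J3 37-39 | J1 39-41 | J5 41-43 |
Completion: J1=41  J2=31  J3=39  J4=18  J5=43
Turnaround (C−A): J1=41  J2=31  J3=38  J4=16  J5=40
Waiting(J1) = turnaround − burst = 41 − 12 = 29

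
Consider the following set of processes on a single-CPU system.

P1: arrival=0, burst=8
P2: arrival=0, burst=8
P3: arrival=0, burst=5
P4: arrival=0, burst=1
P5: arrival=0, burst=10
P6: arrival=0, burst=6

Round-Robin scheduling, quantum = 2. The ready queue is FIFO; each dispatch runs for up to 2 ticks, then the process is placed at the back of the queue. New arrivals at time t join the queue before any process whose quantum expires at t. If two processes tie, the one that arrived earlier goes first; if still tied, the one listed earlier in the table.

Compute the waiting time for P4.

6

Timeline: | P1 0-2 | P2 2-4 | P3 4-6 | P4 6-7 | P5 7-9 | P6 9-11 | P1 11-13 | P2 13-15 | P3 15-17 | P5 17-19 | P6 19-21 | P1 21-23 | P2 23-25 | P3 25-26 | P5 26-28 | P6 28-30 | P1 30-32 | P2 32-34 | P5 34-38 |
Completion: P1=32  P2=34  P3=26  P4=7  P5=38  P6=30
Waiting(P4) = turnaround − burst = 7 − 1 = 6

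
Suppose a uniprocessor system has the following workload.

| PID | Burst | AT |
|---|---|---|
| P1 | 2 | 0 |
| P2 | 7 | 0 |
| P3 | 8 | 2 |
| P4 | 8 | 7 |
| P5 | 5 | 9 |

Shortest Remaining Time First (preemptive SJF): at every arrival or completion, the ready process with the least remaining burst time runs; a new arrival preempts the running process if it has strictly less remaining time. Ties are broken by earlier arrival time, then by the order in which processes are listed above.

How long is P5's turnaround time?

5

Gantt: | P1 0-2 | P2 2-9 | P5 9-14 | P3 14-22 | P4 22-30 |
Completion: P1=2  P2=9  P3=22  P4=30  P5=14
Turnaround (C−A): P1=2  P2=9  P3=20  P4=23  P5=5
Turnaround(P5) = completion − arrival = 14 − 9 = 5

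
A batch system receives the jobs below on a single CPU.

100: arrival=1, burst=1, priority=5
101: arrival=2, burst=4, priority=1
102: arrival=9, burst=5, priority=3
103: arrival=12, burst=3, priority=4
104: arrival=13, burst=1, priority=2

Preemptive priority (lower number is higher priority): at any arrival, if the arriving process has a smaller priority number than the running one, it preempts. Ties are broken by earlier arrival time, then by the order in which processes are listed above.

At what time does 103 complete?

18

Timeline: | idle 0-1 | 100 1-2 | 101 2-6 | idle 6-9 | 102 9-13 | 104 13-14 | 102 14-15 | 103 15-18 |
Completion: 100=2  101=6  102=15  103=18  104=14
Turnaround (C−A): 100=1  101=4  102=6  103=6  104=1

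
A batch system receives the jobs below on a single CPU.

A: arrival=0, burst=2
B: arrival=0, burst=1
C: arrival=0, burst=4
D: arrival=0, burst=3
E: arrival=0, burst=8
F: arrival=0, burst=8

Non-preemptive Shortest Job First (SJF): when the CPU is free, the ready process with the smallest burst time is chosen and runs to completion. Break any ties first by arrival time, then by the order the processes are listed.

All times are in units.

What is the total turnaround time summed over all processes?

Schedule: | B 0-1 | A 1-3 | D 3-6 | C 6-10 | E 10-18 | F 18-26 |
Completion: A=3  B=1  C=10  D=6  E=18  F=26
Turnaround (C−A): A=3  B=1  C=10  D=6  E=18  F=26
Turnaround = completion − arrival: A=3, B=1, C=10, D=6, E=18, F=26
Total turnaround = 3 + 1 + 10 + 6 + 18 + 26 = 64

64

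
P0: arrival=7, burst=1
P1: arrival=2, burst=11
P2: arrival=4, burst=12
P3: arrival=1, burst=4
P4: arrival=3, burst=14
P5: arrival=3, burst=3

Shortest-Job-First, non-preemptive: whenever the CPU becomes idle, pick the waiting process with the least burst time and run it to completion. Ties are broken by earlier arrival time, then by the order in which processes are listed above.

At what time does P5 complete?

8

Timeline: | idle 0-1 | P3 1-5 | P5 5-8 | P0 8-9 | P1 9-20 | P2 20-32 | P4 32-46 |
Completion: P0=9  P1=20  P2=32  P3=5  P4=46  P5=8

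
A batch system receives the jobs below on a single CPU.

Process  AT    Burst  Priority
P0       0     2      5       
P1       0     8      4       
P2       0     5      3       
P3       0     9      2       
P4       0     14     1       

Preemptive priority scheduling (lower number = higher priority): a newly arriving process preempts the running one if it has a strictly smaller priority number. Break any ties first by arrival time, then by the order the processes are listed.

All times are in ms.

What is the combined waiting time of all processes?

Timeline: | P4 0-14 | P3 14-23 | P2 23-28 | P1 28-36 | P0 36-38 |
Completion: P0=38  P1=36  P2=28  P3=23  P4=14
Waiting = turnaround − burst: P0=36, P1=28, P2=23, P3=14, P4=0
Total waiting = 36 + 28 + 23 + 14 + 0 = 101

101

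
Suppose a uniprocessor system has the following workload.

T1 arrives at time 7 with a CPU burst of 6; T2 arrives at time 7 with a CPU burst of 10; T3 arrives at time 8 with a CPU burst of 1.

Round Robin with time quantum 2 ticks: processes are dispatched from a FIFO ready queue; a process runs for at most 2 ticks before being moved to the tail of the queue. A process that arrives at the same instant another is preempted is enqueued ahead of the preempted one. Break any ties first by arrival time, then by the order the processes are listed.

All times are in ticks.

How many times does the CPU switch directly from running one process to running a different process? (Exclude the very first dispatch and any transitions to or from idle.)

Timeline: | idle 0-7 | T1 7-9 | T2 9-11 | T3 11-12 | T1 12-14 | T2 14-16 | T1 16-18 | T2 18-24 |
Completion: T1=18  T2=24  T3=12
Turnaround (C−A): T1=11  T2=17  T3=4

6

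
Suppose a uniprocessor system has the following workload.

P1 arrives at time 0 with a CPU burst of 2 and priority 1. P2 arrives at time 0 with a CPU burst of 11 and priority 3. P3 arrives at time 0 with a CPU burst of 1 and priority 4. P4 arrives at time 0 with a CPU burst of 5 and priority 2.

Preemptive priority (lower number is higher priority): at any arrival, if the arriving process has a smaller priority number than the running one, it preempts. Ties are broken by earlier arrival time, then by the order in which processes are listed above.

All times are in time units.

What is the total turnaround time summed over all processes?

46

Schedule: | P1 0-2 | P4 2-7 | P2 7-18 | P3 18-19 |
Completion: P1=2  P2=18  P3=19  P4=7
Turnaround (C−A): P1=2  P2=18  P3=19  P4=7
Turnaround = completion − arrival: P1=2, P2=18, P3=19, P4=7
Total turnaround = 2 + 18 + 19 + 7 = 46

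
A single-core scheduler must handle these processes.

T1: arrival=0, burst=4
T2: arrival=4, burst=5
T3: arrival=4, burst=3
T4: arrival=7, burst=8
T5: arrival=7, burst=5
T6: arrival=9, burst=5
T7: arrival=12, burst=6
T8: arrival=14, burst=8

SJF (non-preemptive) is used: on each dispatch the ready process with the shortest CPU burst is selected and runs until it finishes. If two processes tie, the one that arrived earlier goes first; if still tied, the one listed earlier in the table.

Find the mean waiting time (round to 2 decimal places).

Schedule: | T1 0-4 | T3 4-7 | T2 7-12 | T5 12-17 | T6 17-22 | T7 22-28 | T4 28-36 | T8 36-44 |
Completion: T1=4  T2=12  T3=7  T4=36  T5=17  T6=22  T7=28  T8=44
Turnaround (C−A): T1=4  T2=8  T3=3  T4=29  T5=10  T6=13  T7=16  T8=30
Waiting times: T1=0, T2=3, T3=0, T4=21, T5=5, T6=8, T7=10, T8=22
Average waiting = (0+3+0+21+5+8+10+22) / 8 = 69/8 = 8.63

8.63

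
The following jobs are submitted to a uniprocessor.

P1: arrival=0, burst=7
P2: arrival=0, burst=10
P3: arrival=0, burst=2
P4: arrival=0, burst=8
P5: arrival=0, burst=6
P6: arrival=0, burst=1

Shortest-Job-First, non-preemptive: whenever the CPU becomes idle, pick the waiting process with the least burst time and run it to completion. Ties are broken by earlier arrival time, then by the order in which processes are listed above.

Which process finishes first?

P6

Timeline: | P6 0-1 | P3 1-3 | P5 3-9 | P1 9-16 | P4 16-24 | P2 24-34 |
Completion: P1=16  P2=34  P3=3  P4=24  P5=9  P6=1
Turnaround (C−A): P1=16  P2=34  P3=3  P4=24  P5=9  P6=1
Finish order: P6 → P3 → P5 → P1 → P4 → P2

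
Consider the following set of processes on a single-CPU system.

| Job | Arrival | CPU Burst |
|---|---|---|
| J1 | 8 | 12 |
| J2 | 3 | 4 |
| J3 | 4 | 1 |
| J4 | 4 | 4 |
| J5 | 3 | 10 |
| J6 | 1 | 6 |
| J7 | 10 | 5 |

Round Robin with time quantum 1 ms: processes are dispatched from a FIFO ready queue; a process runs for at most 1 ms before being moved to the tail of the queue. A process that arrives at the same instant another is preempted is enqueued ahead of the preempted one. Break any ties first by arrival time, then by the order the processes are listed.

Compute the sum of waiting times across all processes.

114

Gantt: | idle 0-1 | J6 1-3 | J2 3-4 | J5 4-5 | J6 5-6 | J3 6-7 | J4 7-8 | J2 8-9 | J5 9-10 | J6 10-11 | J1 11-12 | J4 12-13 | J2 13-14 | J7 14-15 | J5 15-16 | J6 16-17 | J1 17-18 | J4 18-19 | J2 19-20 | J7 20-21 | J5 21-22 | J6 22-23 | J1 23-24 | J4 24-25 | J7 25-26 | J5 26-27 | J1 27-28 | J7 28-29 | J5 29-30 | J1 30-31 | J7 31-32 | J5 32-33 | J1 33-34 | J5 34-35 | J1 35-36 | J5 36-37 | J1 37-38 | J5 38-39 | J1 39-43 |
Completion: J1=43  J2=20  J3=7  J4=25  J5=39  J6=23  J7=32
Turnaround (C−A): J1=35  J2=17  J3=3  J4=21  J5=36  J6=22  J7=22
Waiting = turnaround − burst: J1=23, J2=13, J3=2, J4=17, J5=26, J6=16, J7=17
Total waiting = 23 + 13 + 2 + 17 + 26 + 16 + 17 = 114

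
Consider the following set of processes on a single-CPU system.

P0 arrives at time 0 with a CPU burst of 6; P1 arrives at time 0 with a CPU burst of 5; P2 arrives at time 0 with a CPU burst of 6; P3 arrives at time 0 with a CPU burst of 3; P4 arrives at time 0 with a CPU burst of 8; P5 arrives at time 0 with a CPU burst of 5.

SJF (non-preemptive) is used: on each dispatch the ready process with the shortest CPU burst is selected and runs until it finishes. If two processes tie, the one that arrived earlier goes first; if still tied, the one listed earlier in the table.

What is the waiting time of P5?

8

Timeline: | P3 0-3 | P1 3-8 | P5 8-13 | P0 13-19 | P2 19-25 | P4 25-33 |
Completion: P0=19  P1=8  P2=25  P3=3  P4=33  P5=13
Turnaround (C−A): P0=19  P1=8  P2=25  P3=3  P4=33  P5=13
Waiting(P5) = turnaround − burst = 13 − 5 = 8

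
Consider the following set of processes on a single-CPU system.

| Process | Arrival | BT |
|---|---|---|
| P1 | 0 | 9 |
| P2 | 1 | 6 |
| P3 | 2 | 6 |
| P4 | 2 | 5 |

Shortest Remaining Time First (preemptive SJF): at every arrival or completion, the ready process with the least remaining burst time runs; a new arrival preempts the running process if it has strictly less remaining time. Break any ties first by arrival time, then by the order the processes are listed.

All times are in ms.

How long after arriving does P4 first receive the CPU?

5

Schedule: | P1 0-1 | P2 1-7 | P4 7-12 | P3 12-18 | P1 18-26 |
Completion: P1=26  P2=7  P3=18  P4=12
Turnaround (C−A): P1=26  P2=6  P3=16  P4=10
Response(P4) = first start − arrival = 7 − 2 = 5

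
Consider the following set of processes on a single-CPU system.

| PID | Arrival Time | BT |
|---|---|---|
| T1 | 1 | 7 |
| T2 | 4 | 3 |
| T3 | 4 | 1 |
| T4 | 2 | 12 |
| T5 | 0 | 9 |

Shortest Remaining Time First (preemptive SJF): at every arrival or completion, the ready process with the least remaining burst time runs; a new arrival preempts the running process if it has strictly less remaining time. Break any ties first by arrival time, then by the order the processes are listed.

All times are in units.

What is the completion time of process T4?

Schedule: | T5 0-1 | T1 1-4 | T3 4-5 | T2 5-8 | T1 8-12 | T5 12-20 | T4 20-32 |
Completion: T1=12  T2=8  T3=5  T4=32  T5=20

32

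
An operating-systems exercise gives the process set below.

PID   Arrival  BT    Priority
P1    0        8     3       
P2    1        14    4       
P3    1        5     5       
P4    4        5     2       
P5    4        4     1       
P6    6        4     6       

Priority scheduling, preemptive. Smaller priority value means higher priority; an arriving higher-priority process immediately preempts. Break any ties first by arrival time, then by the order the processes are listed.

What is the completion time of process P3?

Timeline: | P1 0-4 | P5 4-8 | P4 8-13 | P1 13-17 | P2 17-31 | P3 31-36 | P6 36-40 |
Completion: P1=17  P2=31  P3=36  P4=13  P5=8  P6=40
Turnaround (C−A): P1=17  P2=30  P3=35  P4=9  P5=4  P6=34

36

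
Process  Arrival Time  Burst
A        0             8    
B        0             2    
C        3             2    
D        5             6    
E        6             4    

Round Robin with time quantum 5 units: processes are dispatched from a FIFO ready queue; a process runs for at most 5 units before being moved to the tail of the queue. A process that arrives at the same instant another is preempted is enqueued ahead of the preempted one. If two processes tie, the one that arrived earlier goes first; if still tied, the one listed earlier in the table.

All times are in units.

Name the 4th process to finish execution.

Schedule: | A 0-5 | B 5-7 | C 7-9 | D 9-14 | A 14-17 | E 17-21 | D 21-22 |
Completion: A=17  B=7  C=9  D=22  E=21
Turnaround (C−A): A=17  B=7  C=6  D=17  E=15
Finish order: B → C → A → E → D

E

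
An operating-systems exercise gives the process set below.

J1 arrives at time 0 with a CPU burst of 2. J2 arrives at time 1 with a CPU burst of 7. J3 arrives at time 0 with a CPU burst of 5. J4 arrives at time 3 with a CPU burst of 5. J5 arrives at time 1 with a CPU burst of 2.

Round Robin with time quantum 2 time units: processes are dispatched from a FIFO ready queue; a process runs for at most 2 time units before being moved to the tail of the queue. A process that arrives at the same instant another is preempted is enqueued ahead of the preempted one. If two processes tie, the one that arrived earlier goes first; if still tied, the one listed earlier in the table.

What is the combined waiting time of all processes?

42

Timeline: | J1 0-2 | J3 2-4 | J2 4-6 | J5 6-8 | J4 8-10 | J3 10-12 | J2 12-14 | J4 14-16 | J3 16-17 | J2 17-19 | J4 19-20 | J2 20-21 |
Completion: J1=2  J2=21  J3=17  J4=20  J5=8
Waiting = turnaround − burst: J1=0, J2=13, J3=12, J4=12, J5=5
Total waiting = 0 + 13 + 12 + 12 + 5 = 42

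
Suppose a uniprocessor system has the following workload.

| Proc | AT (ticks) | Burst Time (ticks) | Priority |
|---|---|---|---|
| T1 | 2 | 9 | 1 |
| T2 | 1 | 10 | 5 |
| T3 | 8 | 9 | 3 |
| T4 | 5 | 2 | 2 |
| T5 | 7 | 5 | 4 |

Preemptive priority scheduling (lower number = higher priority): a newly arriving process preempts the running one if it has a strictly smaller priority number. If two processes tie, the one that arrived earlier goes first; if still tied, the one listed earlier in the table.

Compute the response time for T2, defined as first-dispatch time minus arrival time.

Schedule: | idle 0-1 | T2 1-2 | T1 2-11 | T4 11-13 | T3 13-22 | T5 22-27 | T2 27-36 |
Completion: T1=11  T2=36  T3=22  T4=13  T5=27
Turnaround (C−A): T1=9  T2=35  T3=14  T4=8  T5=20
Response(T2) = first start − arrival = 1 − 1 = 0

0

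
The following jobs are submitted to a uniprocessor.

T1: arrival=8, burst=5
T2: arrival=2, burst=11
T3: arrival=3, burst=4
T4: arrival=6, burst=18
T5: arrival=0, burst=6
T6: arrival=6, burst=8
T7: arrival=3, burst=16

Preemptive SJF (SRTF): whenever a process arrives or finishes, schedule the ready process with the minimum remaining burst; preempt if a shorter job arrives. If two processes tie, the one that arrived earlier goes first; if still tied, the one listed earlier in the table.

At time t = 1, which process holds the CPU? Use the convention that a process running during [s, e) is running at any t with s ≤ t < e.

Schedule: | T5 0-6 | T3 6-10 | T1 10-15 | T6 15-23 | T2 23-34 | T7 34-50 | T4 50-68 |
Completion: T1=15  T2=34  T3=10  T4=68  T5=6  T6=23  T7=50
Turnaround (C−A): T1=7  T2=32  T3=7  T4=62  T5=6  T6=17  T7=47

T5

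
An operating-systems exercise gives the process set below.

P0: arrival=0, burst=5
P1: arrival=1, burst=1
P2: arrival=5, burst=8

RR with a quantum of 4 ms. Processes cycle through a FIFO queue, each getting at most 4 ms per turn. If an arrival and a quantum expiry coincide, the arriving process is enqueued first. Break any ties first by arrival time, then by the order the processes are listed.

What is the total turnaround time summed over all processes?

19

Timeline: | P0 0-4 | P1 4-5 | P0 5-6 | P2 6-14 |
Completion: P0=6  P1=5  P2=14
Turnaround (C−A): P0=6  P1=4  P2=9
Turnaround = completion − arrival: P0=6, P1=4, P2=9
Total turnaround = 6 + 4 + 9 = 19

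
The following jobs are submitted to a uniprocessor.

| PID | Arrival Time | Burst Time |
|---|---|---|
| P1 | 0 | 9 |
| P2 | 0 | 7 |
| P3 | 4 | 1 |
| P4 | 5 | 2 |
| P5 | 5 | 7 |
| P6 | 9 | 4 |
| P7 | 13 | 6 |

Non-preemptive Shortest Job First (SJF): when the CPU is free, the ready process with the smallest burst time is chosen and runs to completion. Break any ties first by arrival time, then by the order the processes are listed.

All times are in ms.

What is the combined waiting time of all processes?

50

Schedule: | P2 0-7 | P3 7-8 | P4 8-10 | P6 10-14 | P7 14-20 | P5 20-27 | P1 27-36 |
Completion: P1=36  P2=7  P3=8  P4=10  P5=27  P6=14  P7=20
Waiting = turnaround − burst: P1=27, P2=0, P3=3, P4=3, P5=15, P6=1, P7=1
Total waiting = 27 + 0 + 3 + 3 + 15 + 1 + 1 = 50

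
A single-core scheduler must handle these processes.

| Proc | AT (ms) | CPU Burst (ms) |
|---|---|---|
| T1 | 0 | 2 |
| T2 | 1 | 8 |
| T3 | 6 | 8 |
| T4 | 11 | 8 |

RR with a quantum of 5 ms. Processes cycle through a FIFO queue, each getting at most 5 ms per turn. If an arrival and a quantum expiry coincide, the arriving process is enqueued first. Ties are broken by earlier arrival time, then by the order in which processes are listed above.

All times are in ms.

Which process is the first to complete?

T1

Gantt: | T1 0-2 | T2 2-7 | T3 7-12 | T2 12-15 | T4 15-20 | T3 20-23 | T4 23-26 |
Completion: T1=2  T2=15  T3=23  T4=26
Turnaround (C−A): T1=2  T2=14  T3=17  T4=15
Finish order: T1 → T2 → T3 → T4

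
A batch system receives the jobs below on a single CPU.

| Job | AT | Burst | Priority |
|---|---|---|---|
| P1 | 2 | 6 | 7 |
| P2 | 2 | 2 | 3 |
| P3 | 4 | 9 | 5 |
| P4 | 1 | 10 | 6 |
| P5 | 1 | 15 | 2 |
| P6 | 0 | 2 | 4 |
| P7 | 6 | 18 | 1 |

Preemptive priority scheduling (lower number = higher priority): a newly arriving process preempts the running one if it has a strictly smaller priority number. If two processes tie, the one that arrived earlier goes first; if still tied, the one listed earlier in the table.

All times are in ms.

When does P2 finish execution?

36

Gantt: | P6 0-1 | P5 1-6 | P7 6-24 | P5 24-34 | P2 34-36 | P6 36-37 | P3 37-46 | P4 46-56 | P1 56-62 |
Completion: P1=62  P2=36  P3=46  P4=56  P5=34  P6=37  P7=24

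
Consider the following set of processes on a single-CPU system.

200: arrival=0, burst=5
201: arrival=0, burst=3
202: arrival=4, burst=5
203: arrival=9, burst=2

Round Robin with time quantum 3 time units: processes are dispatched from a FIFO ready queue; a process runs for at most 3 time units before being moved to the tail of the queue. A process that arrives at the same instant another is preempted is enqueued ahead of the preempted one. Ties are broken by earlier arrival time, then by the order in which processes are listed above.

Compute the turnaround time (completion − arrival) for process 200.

Timeline: | 200 0-3 | 201 3-6 | 200 6-8 | 202 8-11 | 203 11-13 | 202 13-15 |
Completion: 200=8  201=6  202=15  203=13
Turnaround (C−A): 200=8  201=6  202=11  203=4
Turnaround(200) = completion − arrival = 8 − 0 = 8

8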